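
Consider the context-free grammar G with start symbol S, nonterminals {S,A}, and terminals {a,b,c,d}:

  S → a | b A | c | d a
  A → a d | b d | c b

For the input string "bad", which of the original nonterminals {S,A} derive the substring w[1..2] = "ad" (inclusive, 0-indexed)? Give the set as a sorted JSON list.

Convert to CNF:
  S -> T1 T0 | T2 A | a | c
  A -> T0 T1 | T2 T1 | T3 T2
  T0 -> a
  T1 -> d
  T2 -> b
  T3 -> c

CYK fill, restricted to cells inside w[1..2]:
  T[1,1] 'a' = {S,T0}  orig:{S}
  T[2,2] 'd' = {T1}  orig:{}
  T[1,2] 'ad' = {A}

Original NTs in T[1,2] deriving "ad": ["A"]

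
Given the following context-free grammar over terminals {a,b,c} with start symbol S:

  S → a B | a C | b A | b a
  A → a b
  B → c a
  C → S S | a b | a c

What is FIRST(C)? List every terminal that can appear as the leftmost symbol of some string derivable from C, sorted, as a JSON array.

Compute FIRST by fixpoint:
iter 1:
  A via A→a b: +{a}
  B via B→c a: +{c}
  C via C→a b: +{a}
  S via S→a B: +{a}
  S via S→b A: +{b}
  FIRST[S]={a,b}  FIRST[A]={a}  FIRST[B]={c}  FIRST[C]={a}
iter 2:
  C via C→S S: +{b}
  FIRST[S]={a,b}  FIRST[A]={a}  FIRST[B]={c}  FIRST[C]={a,b}
iter 3: done
  FIRST[S]={a,b}  FIRST[A]={a}  FIRST[B]={c}  FIRST[C]={a,b}

FIRST(C) = ["a", "b"]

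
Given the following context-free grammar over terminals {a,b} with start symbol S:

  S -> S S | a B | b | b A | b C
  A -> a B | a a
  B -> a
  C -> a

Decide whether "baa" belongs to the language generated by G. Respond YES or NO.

CNF form of G:
  S -> S S | T0 B | T1 A | T1 C | b
  A -> T0 B | T0 T0
  B -> a
  C -> a
  T0 -> a
  T1 -> b

CYK fill:
  [0..0]={S,T1}  "b"  orig:{S}
  [1..1]={B,C,T0}  "a"  orig:{B,C}
  [2..2]={B,C,T0}  "a"  orig:{B,C}
  [0..1]={S}  "ba"
  [1..2]={A,S}  "aa"
  [0..2]={S}  "baa"

S ∈ T[0,2] ⇒ YES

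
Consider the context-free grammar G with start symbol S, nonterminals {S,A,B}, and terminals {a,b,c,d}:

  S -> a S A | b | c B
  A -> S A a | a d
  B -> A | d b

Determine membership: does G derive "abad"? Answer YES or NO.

Convert to CNF:
  S -> T0 X6 | T3 B | b
  A -> S X4 | T0 T1
  B -> S X5 | T0 T1 | T1 T2
  T0 -> a
  T1 -> d
  T2 -> b
  T3 -> c
  X4 -> A T0
  X5 -> A T0
  X6 -> S A

CYK fill:
  cell(0,0) a: {T0}  orig:{}
  cell(1,1) b: {S,T2}  orig:{S}
  cell(2,2) a: {T0}  orig:{}
  cell(3,3) d: {T1}  orig:{}
  cell(0,1) ab: ∅
  cell(1,2) ba: ∅
  cell(2,3) ad: {A,B}
  cell(0,2) aba: ∅
  cell(1,3) bad: {X6}  orig:{}
  cell(0,3) abad: {S}

S ∈ T[0,3] ⇒ YES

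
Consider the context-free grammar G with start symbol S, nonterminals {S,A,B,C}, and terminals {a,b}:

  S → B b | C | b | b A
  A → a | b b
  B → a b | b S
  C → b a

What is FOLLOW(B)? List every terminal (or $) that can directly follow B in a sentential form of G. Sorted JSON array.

FIRST iteration:
pass 1:
  A via A→a: +{a}
  A via A→b b: +{b}
  B via B→a b: +{a}
  B via B→b S: +{b}
  C via C→b a: +{b}
  S via S→B b: +{a,b}
  FIRST[S]={a,b}  FIRST[A]={a,b}  FIRST[B]={a,b}  FIRST[C]={b}
pass 2: (stable)
  FIRST[S]={a,b}  FIRST[A]={a,b}  FIRST[B]={a,b}  FIRST[C]={b}

FOLLOW sets:
FOLLOW(S) := {$}
[1]
  S→B b: FOLLOW(B) ⊇ FIRST(b) = {b}; new: +{b}
  S→C: FOLLOW(C) ⊇ FOLLOW(S) ⊇ {$}; new: +{$}
  S→b A: FOLLOW(A) ⊇ FOLLOW(S) ⊇ {$}; new: +{$}
  S: {$}  A: {$}  B: {b}  C: {$}
[2]
  B→b S: FOLLOW(S) ⊇ FOLLOW(B) ⊇ {b}; new: +{b}
  S→C: FOLLOW(C) ⊇ FOLLOW(S) ⊇ {$,b}; new: +{b}
  S→b A: FOLLOW(A) ⊇ FOLLOW(S) ⊇ {$,b}; new: +{b}
  S: {$,b}  A: {$,b}  B: {b}  C: {$,b}
[3] (no change)
  S: {$,b}  A: {$,b}  B: {b}  C: {$,b}

FOLLOW(B) = ["b"]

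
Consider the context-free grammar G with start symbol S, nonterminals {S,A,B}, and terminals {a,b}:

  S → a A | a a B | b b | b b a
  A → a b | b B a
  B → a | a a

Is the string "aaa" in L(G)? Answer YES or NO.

Convert to CNF:
  S -> T0 A | T0 X3 | T1 T1 | T1 X4
  A -> T0 T1 | T1 X2
  B -> T0 T0 | a
  T0 -> a
  T1 -> b
  X2 -> B T0
  X3 -> T0 B
  X4 -> T1 T0

CYK fill:
  [0..0]={B,T0}  "a"  orig:{B}
  [1..1]={B,T0}  "a"  orig:{B}
  [2..2]={B,T0}  "a"  orig:{B}
  [0..1]={B,X2,X3}  "aa"  orig:{B}
  [1..2]={B,X2,X3}  "aa"  orig:{B}
  [0..2]={S,X2,X3}  "aaa"  orig:{S}

S ∈ T[0,2] ⇒ YES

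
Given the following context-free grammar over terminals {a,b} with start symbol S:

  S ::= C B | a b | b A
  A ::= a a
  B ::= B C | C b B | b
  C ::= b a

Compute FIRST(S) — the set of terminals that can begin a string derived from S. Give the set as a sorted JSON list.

Compute FIRST by fixpoint:
pass 1:
  A via A→a a: +{a}
  B via B→b: +{b}
  C via C→b a: +{b}
  S via S→C B: +{b}
  S via S→a b: +{a}
  FIRST[S]={a,b}  FIRST[A]={a}  FIRST[B]={b}  FIRST[C]={b}
pass 2: (stable)
  FIRST[S]={a,b}  FIRST[A]={a}  FIRST[B]={b}  FIRST[C]={b}

FIRST(S) = ["a", "b"]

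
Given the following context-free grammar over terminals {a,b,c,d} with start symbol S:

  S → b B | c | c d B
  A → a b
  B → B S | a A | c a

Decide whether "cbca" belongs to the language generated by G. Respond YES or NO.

Convert to CNF:
  S -> T1 B | T2 X4 | c
  A -> T0 T1
  B -> B S | T0 A | T2 T0
  T0 -> a
  T1 -> b
  T2 -> c
  T3 -> d
  X4 -> T3 B

CYK fill:
  [0..0]={S,T2}  "c"  orig:{S}
  [1..1]={T1}  "b"  orig:{}
  [2..2]={S,T2}  "c"  orig:{S}
  [3..3]={T0}  "a"  orig:{}
  [0..1]=∅  "cb"
  [1..2]=∅  "bc"
  [2..3]={B}  "ca"
  [0..2]=∅  "cbc"
  [1..3]={S}  "bca"
  [0..3]=∅  "cbca"

S ∉ T[0,3] ⇒ NO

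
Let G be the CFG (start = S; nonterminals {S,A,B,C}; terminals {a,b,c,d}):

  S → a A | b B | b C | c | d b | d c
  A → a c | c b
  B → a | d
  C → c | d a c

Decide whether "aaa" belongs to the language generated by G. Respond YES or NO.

CNF form of G:
  S -> T0 A | T2 B | T2 C | T3 T1 | T3 T2 | c
  A -> T0 T1 | T1 T2
  B -> a | d
  C -> T3 X4 | c
  T0 -> a
  T1 -> c
  T2 -> b
  T3 -> d
  X4 -> T0 T1

CYK fill:
  cell(0,0) a: {B,T0}  orig:{B}
  cell(1,1) a: {B,T0}  orig:{B}
  cell(2,2) a: {B,T0}  orig:{B}
  cell(0,1) aa: ∅
  cell(1,2) aa: ∅
  cell(0,2) aaa: ∅

S ∉ T[0,2] ⇒ NO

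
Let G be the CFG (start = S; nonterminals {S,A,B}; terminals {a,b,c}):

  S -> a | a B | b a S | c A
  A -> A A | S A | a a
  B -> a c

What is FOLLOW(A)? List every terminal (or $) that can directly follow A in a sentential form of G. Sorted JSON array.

FIRST sets, iterate to fixpoint:
iter 1:
  A via A→a a: +{a}
  B via B→a c: +{a}
  S via S→a: +{a}
  S via S→b a S: +{b}
  S via S→c A: +{c}
  FIRST[S]={a,b,c}  FIRST[A]={a}  FIRST[B]={a}
iter 2:
  A via A→S A: +{b,c}
  FIRST[S]={a,b,c}  FIRST[A]={a,b,c}  FIRST[B]={a}
iter 3: — fixpoint
  FIRST[S]={a,b,c}  FIRST[A]={a,b,c}  FIRST[B]={a}

FOLLOW sets:
FOLLOW(S) := {$}
[1]
  A→A A: FOLLOW(A) ⊇ FIRST(A) = {a,b,c}; new: +{a,b,c}
  A→S A: FOLLOW(S) ⊇ FIRST(A) = {a,b,c}; new: +{a,b,c}
  S→a B: FOLLOW(B) ⊇ FOLLOW(S) ⊇ {$,a,b,c}; new: +{$,a,b,c}
  S→c A: FOLLOW(A) ⊇ FOLLOW(S) ⊇ {$,a,b,c}; new: +{$}
  FOLLOW[S]={$,a,b,c}  FOLLOW[A]={$,a,b,c}  FOLLOW[B]={$,a,b,c}
[2] (stable)
  FOLLOW[S]={$,a,b,c}  FOLLOW[A]={$,a,b,c}  FOLLOW[B]={$,a,b,c}

FOLLOW(A) = ["$", "a", "b", "c"]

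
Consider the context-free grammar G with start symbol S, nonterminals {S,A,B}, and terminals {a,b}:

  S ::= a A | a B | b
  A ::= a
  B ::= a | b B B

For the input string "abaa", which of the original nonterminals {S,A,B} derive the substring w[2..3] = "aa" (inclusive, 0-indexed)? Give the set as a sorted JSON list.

CNF form of G:
  S -> T1 A | T1 B | b
  A -> a
  B -> T0 X2 | a
  T0 -> b
  T1 -> a
  X2 -> B B

CYK fill, restricted to cells inside w[2..3]:
  cell(2,2) a: {A,B,T1}  orig:{A,B}
  cell(3,3) a: {A,B,T1}  orig:{A,B}
  cell(2,3) aa: {S,X2}  orig:{S}

Original NTs in T[2,3] deriving "aa": ["S"]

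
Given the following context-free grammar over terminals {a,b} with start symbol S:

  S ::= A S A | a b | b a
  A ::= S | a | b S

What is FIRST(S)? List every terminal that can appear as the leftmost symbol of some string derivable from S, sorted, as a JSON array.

FIRST sets, iterate to fixpoint:
[1]
  A via A→a: +{a}
  A via A→b S: +{b}
  S via S→A S A: +{a,b}
  S: {a,b}  A: {a,b}
[2] done
  S: {a,b}  A: {a,b}

FIRST(S) = ["a", "b"]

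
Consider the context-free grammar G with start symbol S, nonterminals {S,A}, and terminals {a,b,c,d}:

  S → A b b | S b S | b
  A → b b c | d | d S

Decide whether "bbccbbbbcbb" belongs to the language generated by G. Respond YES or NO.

CNF form of G:
  S -> A X4 | S X5 | b
  A -> T0 X3 | T2 S | d
  T0 -> b
  T1 -> c
  T2 -> d
  X3 -> T0 T1
  X4 -> T0 T0
  X5 -> T0 S

CYK table (by increasing span):
  [0..0]={S,T0}  "b"  orig:{S}
  [1..1]={S,T0}  "b"  orig:{S}
  [2..2]={T1}  "c"  orig:{}
  [3..3]={T1}  "c"  orig:{}
  [4..4]={S,T0}  "b"  orig:{S}
  [5..5]={S,T0}  "b"  orig:{S}
  [6..6]={S,T0}  "b"  orig:{S}
  [7..7]={S,T0}  "b"  orig:{S}
  [8..8]={T1}  "c"  orig:{}
  [9..9]={S,T0}  "b"  orig:{S}
  [10..10]={S,T0}  "b"  orig:{S}
  [0..1]={X4,X5}  "bb"  orig:{}
  [1..2]={X3}  "bc"  orig:{}
  [2..3]=∅  "cc"
  [3..4]=∅  "cb"
  [4..5]={X4,X5}  "bb"  orig:{}
  [5..6]={X4,X5}  "bb"  orig:{}
  [6..7]={X4,X5}  "bb"  orig:{}
  [7..8]={X3}  "bc"  orig:{}
  [8..9]=∅  "cb"
  [9..10]={X4,X5}  "bb"  orig:{}
  [0..2]={A}  "bbc"
  [1..3]=∅  "bcc"
  [2..4]=∅  "ccb"
  [3..5]=∅  "cbb"
  [4..6]={S}  "bbb"
  [5..7]={S}  "bbb"
  [6..8]={A}  "bbc"
  [7..9]=∅  "bcb"
  [8..10]=∅  "cbb"
  [0..3]=∅  "bbcc"
  [1..4]=∅  "bccb"
  [2..5]=∅  "ccbb"
  [3..6]=∅  "cbbb"
  [4..7]={X5}  "bbbb"  orig:{}
  [5..8]=∅  "bbbc"
  [6..9]=∅  "bbcb"
  [7..10]=∅  "bcbb"
  [0..4]=∅  "bbccb"
  [1..5]=∅  "bccbb"
  [2..6]=∅  "ccbbb"
  [3..7]=∅  "cbbbb"
  [4..8]=∅  "bbbbc"
  [5..9]=∅  "bbbcb"
  [6..10]={S}  "bbcbb"
  [0..5]=∅  "bbccbb"
  [1..6]=∅  "bccbbb"
  [2..7]=∅  "ccbbbb"
  [3..8]=∅  "cbbbbc"
  [4..9]=∅  "bbbbcb"
  [5..10]={X5}  "bbbcbb"  orig:{}
  [0..6]=∅  "bbccbbb"
  [1..7]=∅  "bccbbbb"
  [2..8]=∅  "ccbbbbc"
  [3..9]=∅  "cbbbbcb"
  [4..10]={S}  "bbbbcbb"
  [0..7]=∅  "bbccbbbb"
  [1..8]=∅  "bccbbbbc"
  [2..9]=∅  "ccbbbbcb"
  [3..10]=∅  "cbbbbcbb"
  [0..8]=∅  "bbccbbbbc"
  [1..9]=∅  "bccbbbbcb"
  [2..10]=∅  "ccbbbbcbb"
  [0..9]=∅  "bbccbbbbcb"
  [1..10]=∅  "bccbbbbcbb"
  [0..10]=∅  "bbccbbbbcbb"

S ∉ T[0,10] ⇒ NO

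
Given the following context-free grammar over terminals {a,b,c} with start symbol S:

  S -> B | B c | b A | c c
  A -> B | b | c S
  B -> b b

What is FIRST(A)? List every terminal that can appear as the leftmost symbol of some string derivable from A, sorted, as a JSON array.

Compute FIRST by fixpoint:
iter 1:
  A via A→b: +{b}
  A via A→c S: +{c}
  B via B→b b: +{b}
  S via S→B: +{b}
  S via S→c c: +{c}
  FIRST(S)={b,c}  FIRST(A)={b,c}  FIRST(B)={b}
iter 2: done
  FIRST(S)={b,c}  FIRST(A)={b,c}  FIRST(B)={b}

FIRST(A) = ["b", "c"]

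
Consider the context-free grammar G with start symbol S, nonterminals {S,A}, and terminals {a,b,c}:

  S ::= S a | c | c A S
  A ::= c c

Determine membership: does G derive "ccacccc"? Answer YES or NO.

CNF form of G:
  S -> S T1 | T0 X2 | c
  A -> T0 T0
  T0 -> c
  T1 -> a
  X2 -> A S

CYK fill:
  cell(0,0) c: {S,T0}  orig:{S}
  cell(1,1) c: {S,T0}  orig:{S}
  cell(2,2) a: {T1}  orig:{}
  cell(3,3) c: {S,T0}  orig:{S}
  cell(4,4) c: {S,T0}  orig:{S}
  cell(5,5) c: {S,T0}  orig:{S}
  cell(6,6) c: {S,T0}  orig:{S}
  cell(0,1) cc: {A}
  cell(1,2) ca: {S}
  cell(2,3) ac: ∅
  cell(3,4) cc: {A}
  cell(4,5) cc: {A}
  cell(5,6) cc: {A}
  cell(0,2) cca: ∅
  cell(1,3) cac: ∅
  cell(2,4) acc: ∅
  cell(3,5) ccc: {X2}  orig:{}
  cell(4,6) ccc: {X2}  orig:{}
  cell(0,3) ccac: ∅
  cell(1,4) cacc: ∅
  cell(2,5) accc: ∅
  cell(3,6) cccc: {S}
  cell(0,4) ccacc: ∅
  cell(1,5) caccc: ∅
  cell(2,6) acccc: ∅
  cell(0,5) ccaccc: ∅
  cell(1,6) cacccc: ∅
  cell(0,6) ccacccc: ∅

S ∉ T[0,6] ⇒ NO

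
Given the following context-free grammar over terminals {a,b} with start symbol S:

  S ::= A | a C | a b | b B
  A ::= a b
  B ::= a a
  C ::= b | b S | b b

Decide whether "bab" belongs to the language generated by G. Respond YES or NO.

CNF form of G:
  S -> T0 C | T0 T1 | T1 B
  A -> T0 T1
  B -> T0 T0
  C -> T1 S | T1 T1 | b
  T0 -> a
  T1 -> b

CYK table (by increasing span):
  [0..0]={C,T1}  "b"  orig:{C}
  [1..1]={T0}  "a"  orig:{}
  [2..2]={C,T1}  "b"  orig:{C}
  [0..1]=∅  "ba"
  [1..2]={A,S}  "ab"
  [0..2]={C}  "bab"

S ∉ T[0,2] ⇒ NO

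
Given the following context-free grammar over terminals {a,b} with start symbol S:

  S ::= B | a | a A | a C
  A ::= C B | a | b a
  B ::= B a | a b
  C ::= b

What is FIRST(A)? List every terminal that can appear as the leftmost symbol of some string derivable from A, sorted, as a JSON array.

FIRST iteration:
iter 1:
  A via A→a: +{a}
  A via A→b a: +{b}
  B via B→a b: +{a}
  C via C→b: +{b}
  S via S→B: +{a}
  S: {a}  A: {a,b}  B: {a}  C: {b}
iter 2: (no change)
  S: {a}  A: {a,b}  B: {a}  C: {b}

FIRST(A) = ["a", "b"]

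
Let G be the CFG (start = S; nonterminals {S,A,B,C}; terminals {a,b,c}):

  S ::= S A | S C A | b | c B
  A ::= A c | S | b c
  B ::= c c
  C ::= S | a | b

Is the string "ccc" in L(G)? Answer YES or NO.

Convert to CNF:
  S -> S A | S X4 | T0 B | b
  A -> A T0 | S A | S X2 | T0 B | T1 T0 | b
  B -> T0 T0
  C -> S A | S X3 | T0 B | a | b
  T0 -> c
  T1 -> b
  X2 -> C A
  X3 -> C A
  X4 -> C A

CYK fill:
  [0..0]={T0}  "c"  orig:{}
  [1..1]={T0}  "c"  orig:{}
  [2..2]={T0}  "c"  orig:{}
  [0..1]={B}  "cc"
  [1..2]={B}  "cc"
  [0..2]={A,C,S}  "ccc"

S ∈ T[0,2] ⇒ YES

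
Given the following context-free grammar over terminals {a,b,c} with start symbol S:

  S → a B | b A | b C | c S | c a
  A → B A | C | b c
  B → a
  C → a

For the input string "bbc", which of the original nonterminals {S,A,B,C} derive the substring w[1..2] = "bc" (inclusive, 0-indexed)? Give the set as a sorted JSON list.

CNF form of G:
  S -> T0 A | T0 C | T1 S | T1 T2 | T2 B
  A -> B A | T0 T1 | a
  B -> a
  C -> a
  T0 -> b
  T1 -> c
  T2 -> a

CYK table (by increasing span), restricted to cells inside w[1..2]:
  [1..1]={T0}  "b"  orig:{}
  [2..2]={T1}  "c"  orig:{}
  [1..2]={A}  "bc"

Original NTs in T[1,2] deriving "bc": ["A"]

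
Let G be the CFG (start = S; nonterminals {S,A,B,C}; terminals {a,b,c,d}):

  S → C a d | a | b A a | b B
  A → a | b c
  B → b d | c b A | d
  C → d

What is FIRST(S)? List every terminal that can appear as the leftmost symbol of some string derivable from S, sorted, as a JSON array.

FIRST iteration:
iter 1:
  A via A→a: +{a}
  A via A→b c: +{b}
  B via B→b d: +{b}
  B via B→c b A: +{c}
  B via B→d: +{d}
  C via C→d: +{d}
  S via S→C a d: +{d}
  S via S→a: +{a}
  S via S→b A a: +{b}
  S: {a,b,d}  A: {a,b}  B: {b,c,d}  C: {d}
iter 2: done
  S: {a,b,d}  A: {a,b}  B: {b,c,d}  C: {d}

FIRST(S) = ["a", "b", "d"]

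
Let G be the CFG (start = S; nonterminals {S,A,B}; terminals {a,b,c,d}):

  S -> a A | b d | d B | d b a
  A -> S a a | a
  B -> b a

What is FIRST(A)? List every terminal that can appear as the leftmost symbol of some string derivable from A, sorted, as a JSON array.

Compute FIRST by fixpoint:
iter 1:
  A via A→a: +{a}
  B via B→b a: +{b}
  S via S→a A: +{a}
  S via S→b d: +{b}
  S via S→d B: +{d}
  FIRST(S)={a,b,d}  FIRST(A)={a}  FIRST(B)={b}
iter 2:
  A via A→S a a: +{b,d}
  FIRST(S)={a,b,d}  FIRST(A)={a,b,d}  FIRST(B)={b}
iter 3: — fixpoint
  FIRST(S)={a,b,d}  FIRST(A)={a,b,d}  FIRST(B)={b}

FIRST(A) = ["a", "b", "d"]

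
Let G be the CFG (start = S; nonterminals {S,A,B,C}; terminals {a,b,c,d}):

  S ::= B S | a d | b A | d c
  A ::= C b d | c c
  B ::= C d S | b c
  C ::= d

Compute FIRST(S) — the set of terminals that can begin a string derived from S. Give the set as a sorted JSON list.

FIRST iteration:
pass 1:
  A via A→c c: +{c}
  B via B→b c: +{b}
  C via C→d: +{d}
  S via S→B S: +{b}
  S via S→a d: +{a}
  S via S→d c: +{d}
  FIRST[S]={a,b,d}  FIRST[A]={c}  FIRST[B]={b}  FIRST[C]={d}
pass 2:
  A via A→C b d: +{d}
  B via B→C d S: +{d}
  FIRST[S]={a,b,d}  FIRST[A]={c,d}  FIRST[B]={b,d}  FIRST[C]={d}
pass 3: done
  FIRST[S]={a,b,d}  FIRST[A]={c,d}  FIRST[B]={b,d}  FIRST[C]={d}

FIRST(S) = ["a", "b", "d"]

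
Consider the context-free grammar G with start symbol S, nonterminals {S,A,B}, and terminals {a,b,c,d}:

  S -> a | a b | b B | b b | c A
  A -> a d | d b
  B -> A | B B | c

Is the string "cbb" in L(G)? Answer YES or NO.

Convert to CNF:
  S -> T0 T2 | T2 B | T2 T2 | T3 A | a
  A -> T0 T1 | T1 T2
  B -> B B | T0 T1 | T1 T2 | c
  T0 -> a
  T1 -> d
  T2 -> b
  T3 -> c

CYK table (by increasing span):
  T[0,0] 'c' = {B,T3}  orig:{B}
  T[1,1] 'b' = {T2}  orig:{}
  T[2,2] 'b' = {T2}  orig:{}
  T[0,1] 'cb' = ∅
  T[1,2] 'bb' = {S}
  T[0,2] 'cbb' = ∅

S ∉ T[0,2] ⇒ NO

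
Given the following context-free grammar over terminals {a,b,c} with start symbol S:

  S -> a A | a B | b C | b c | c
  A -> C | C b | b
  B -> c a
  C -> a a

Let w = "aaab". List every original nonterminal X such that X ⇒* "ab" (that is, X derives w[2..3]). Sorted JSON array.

CNF form of G:
  S -> T0 C | T0 T2 | T1 A | T1 B | c
  A -> C T0 | T1 T1 | b
  B -> T2 T1
  C -> T1 T1
  T0 -> b
  T1 -> a
  T2 -> c

CYK table (by increasing span) (cells [i..j] with 2 ≤ i ≤ j ≤ 3 only):
  cell(2,2) a: {T1}  orig:{}
  cell(3,3) b: {A,T0}  orig:{A}
  cell(2,3) ab: {S}

Original NTs in T[2,3] deriving "ab": ["S"]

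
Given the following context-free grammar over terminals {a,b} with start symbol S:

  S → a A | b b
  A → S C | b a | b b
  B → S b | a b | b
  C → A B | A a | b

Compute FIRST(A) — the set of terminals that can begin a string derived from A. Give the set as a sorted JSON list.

FIRST iteration:
pass 1:
  A via A→b a: +{b}
  B via B→a b: +{a}
  B via B→b: +{b}
  C via C→A B: +{b}
  S via S→a A: +{a}
  S via S→b b: +{b}
  FIRST(S)={a,b}  FIRST(A)={b}  FIRST(B)={a,b}  FIRST(C)={b}
pass 2:
  A via A→S C: +{a}
  C via C→A B: +{a}
  FIRST(S)={a,b}  FIRST(A)={a,b}  FIRST(B)={a,b}  FIRST(C)={a,b}
pass 3: done
  FIRST(S)={a,b}  FIRST(A)={a,b}  FIRST(B)={a,b}  FIRST(C)={a,b}

FIRST(A) = ["a", "b"]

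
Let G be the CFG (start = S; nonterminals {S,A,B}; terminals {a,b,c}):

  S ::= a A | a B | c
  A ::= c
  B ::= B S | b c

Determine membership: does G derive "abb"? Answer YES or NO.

CNF form of G:
  S -> T2 A | T2 B | c
  A -> c
  B -> B S | T0 T1
  T0 -> b
  T1 -> c
  T2 -> a

CYK table (by increasing span):
  [0..0]={T2}  "a"  orig:{}
  [1..1]={T0}  "b"  orig:{}
  [2..2]={T0}  "b"  orig:{}
  [0..1]=∅  "ab"
  [1..2]=∅  "bb"
  [0..2]=∅  "abb"

S ∉ T[0,2] ⇒ NO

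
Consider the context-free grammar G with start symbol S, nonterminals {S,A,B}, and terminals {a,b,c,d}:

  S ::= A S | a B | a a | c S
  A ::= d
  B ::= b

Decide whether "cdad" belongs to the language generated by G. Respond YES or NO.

Convert to CNF:
  S -> A S | T0 B | T0 T0 | T1 S
  A -> d
  B -> b
  T0 -> a
  T1 -> c

CYK table (by increasing span):
  T[0,0] 'c' = {T1}  orig:{}
  T[1,1] 'd' = {A}
  T[2,2] 'a' = {T0}  orig:{}
  T[3,3] 'd' = {A}
  T[0,1] 'cd' = ∅
  T[1,2] 'da' = ∅
  T[2,3] 'ad' = ∅
  T[0,2] 'cda' = ∅
  T[1,3] 'dad' = ∅
  T[0,3] 'cdad' = ∅

S ∉ T[0,3] ⇒ NO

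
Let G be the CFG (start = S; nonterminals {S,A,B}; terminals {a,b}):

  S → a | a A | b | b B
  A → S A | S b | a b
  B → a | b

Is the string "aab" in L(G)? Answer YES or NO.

Convert to CNF:
  S -> T0 B | T1 A | a | b
  A -> S A | S T0 | T1 T0
  B -> a | b
  T0 -> b
  T1 -> a

CYK fill:
  T[0,0] 'a' = {B,S,T1}  orig:{B,S}
  T[1,1] 'a' = {B,S,T1}  orig:{B,S}
  T[2,2] 'b' = {B,S,T0}  orig:{B,S}
  T[0,1] 'aa' = ∅
  T[1,2] 'ab' = {A}
  T[0,2] 'aab' = {A,S}

S ∈ T[0,2] ⇒ YES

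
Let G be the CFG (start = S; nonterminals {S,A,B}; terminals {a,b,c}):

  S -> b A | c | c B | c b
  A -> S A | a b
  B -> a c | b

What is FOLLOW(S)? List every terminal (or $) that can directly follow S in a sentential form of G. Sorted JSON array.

Compute FIRST by fixpoint:
iter 1:
  A via A→a b: +{a}
  B via B→a c: +{a}
  B via B→b: +{b}
  S via S→b A: +{b}
  S via S→c: +{c}
  S: {b,c}  A: {a}  B: {a,b}
iter 2:
  A via A→S A: +{b,c}
  S: {b,c}  A: {a,b,c}  B: {a,b}
iter 3: done
  S: {b,c}  A: {a,b,c}  B: {a,b}

Compute FOLLOW by fixpoint:
seed FOLLOW(S) with $
iter 1:
  A→S A: FOLLOW(S) ⊇ FIRST(A) = {a,b,c}; new: +{a,b,c}
  S→b A: FOLLOW(A) ⊇ FOLLOW(S) ⊇ {$,a,b,c}; new: +{$,a,b,c}
  S→c B: FOLLOW(B) ⊇ FOLLOW(S) ⊇ {$,a,b,c}; new: +{$,a,b,c}
  FOLLOW[S]={$,a,b,c}  FOLLOW[A]={$,a,b,c}  FOLLOW[B]={$,a,b,c}
iter 2: (no change)
  FOLLOW[S]={$,a,b,c}  FOLLOW[A]={$,a,b,c}  FOLLOW[B]={$,a,b,c}

FOLLOW(S) = ["$", "a", "b", "c"]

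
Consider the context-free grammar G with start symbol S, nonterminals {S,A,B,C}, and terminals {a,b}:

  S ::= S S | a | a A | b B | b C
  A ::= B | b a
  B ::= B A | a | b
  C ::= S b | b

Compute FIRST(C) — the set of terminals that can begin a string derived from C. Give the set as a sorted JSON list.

FIRST sets, iterate to fixpoint:
pass 1:
  A via A→b a: +{b}
  B via B→a: +{a}
  B via B→b: +{b}
  C via C→b: +{b}
  S via S→a: +{a}
  S via S→b B: +{b}
  S: {a,b}  A: {b}  B: {a,b}  C: {b}
pass 2:
  A via A→B: +{a}
  C via C→S b: +{a}
  S: {a,b}  A: {a,b}  B: {a,b}  C: {a,b}
pass 3: (no change)
  S: {a,b}  A: {a,b}  B: {a,b}  C: {a,b}

FIRST(C) = ["a", "b"]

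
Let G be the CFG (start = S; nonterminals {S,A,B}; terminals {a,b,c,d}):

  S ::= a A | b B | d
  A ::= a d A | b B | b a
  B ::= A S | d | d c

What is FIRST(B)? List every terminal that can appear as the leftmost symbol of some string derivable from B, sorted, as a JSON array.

FIRST sets, iterate to fixpoint:
iter 1:
  A via A→a d A: +{a}
  A via A→b B: +{b}
  B via B→A S: +{a,b}
  B via B→d: +{d}
  S via S→a A: +{a}
  S via S→b B: +{b}
  S via S→d: +{d}
  FIRST[S]={a,b,d}  FIRST[A]={a,b}  FIRST[B]={a,b,d}
iter 2: — fixpoint
  FIRST[S]={a,b,d}  FIRST[A]={a,b}  FIRST[B]={a,b,d}

FIRST(B) = ["a", "b", "d"]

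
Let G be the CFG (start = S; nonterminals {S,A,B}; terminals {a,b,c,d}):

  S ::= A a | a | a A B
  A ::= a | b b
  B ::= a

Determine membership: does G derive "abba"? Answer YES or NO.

Convert to CNF:
  S -> A T1 | T1 X2 | a
  A -> T0 T0 | a
  B -> a
  T0 -> b
  T1 -> a
  X2 -> A B

CYK table (by increasing span):
  [0..0]={A,B,S,T1}  "a"  orig:{A,B,S}
  [1..1]={T0}  "b"  orig:{}
  [2..2]={T0}  "b"  orig:{}
  [3..3]={A,B,S,T1}  "a"  orig:{A,B,S}
  [0..1]=∅  "ab"
  [1..2]={A}  "bb"
  [2..3]=∅  "ba"
  [0..2]=∅  "abb"
  [1..3]={S,X2}  "bba"  orig:{S}
  [0..3]={S}  "abba"

S ∈ T[0,3] ⇒ YES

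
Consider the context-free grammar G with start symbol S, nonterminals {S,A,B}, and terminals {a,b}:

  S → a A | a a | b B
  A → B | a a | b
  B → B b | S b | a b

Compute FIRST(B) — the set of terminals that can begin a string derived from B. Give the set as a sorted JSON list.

FIRST iteration:
[1]
  A via A→a a: +{a}
  A via A→b: +{b}
  B via B→a b: +{a}
  S via S→a A: +{a}
  S via S→b B: +{b}
  FIRST(S)={a,b}  FIRST(A)={a,b}  FIRST(B)={a}
[2]
  B via B→S b: +{b}
  FIRST(S)={a,b}  FIRST(A)={a,b}  FIRST(B)={a,b}
[3] (no change)
  FIRST(S)={a,b}  FIRST(A)={a,b}  FIRST(B)={a,b}

FIRST(B) = ["a", "b"]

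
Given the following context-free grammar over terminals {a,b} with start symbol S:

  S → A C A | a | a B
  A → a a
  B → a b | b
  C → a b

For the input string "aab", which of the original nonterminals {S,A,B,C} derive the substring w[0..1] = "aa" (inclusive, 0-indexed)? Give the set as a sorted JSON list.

CNF form of G:
  S -> A X2 | T0 B | a
  A -> T0 T0
  B -> T0 T1 | b
  C -> T0 T1
  T0 -> a
  T1 -> b
  X2 -> C A

CYK table (by increasing span) (cells [i..j] with 0 ≤ i ≤ j ≤ 1 only):
  cell(0,0) a: {S,T0}  orig:{S}
  cell(1,1) a: {S,T0}  orig:{S}
  cell(0,1) aa: {A}

Original NTs in T[0,1] deriving "aa": ["A"]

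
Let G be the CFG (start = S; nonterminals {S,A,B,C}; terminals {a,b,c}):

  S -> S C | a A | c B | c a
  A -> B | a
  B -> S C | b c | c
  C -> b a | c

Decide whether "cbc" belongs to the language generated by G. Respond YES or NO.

CNF form of G:
  S -> S C | T1 B | T1 T2 | T2 A
  A -> S C | T0 T1 | a | c
  B -> S C | T0 T1 | c
  C -> T0 T2 | c
  T0 -> b
  T1 -> c
  T2 -> a

Fill CYK table bottom-up:
  T[0,0] 'c' = {A,B,C,T1}  orig:{A,B,C}
  T[1,1] 'b' = {T0}  orig:{}
  T[2,2] 'c' = {A,B,C,T1}  orig:{A,B,C}
  T[0,1] 'cb' = ∅
  T[1,2] 'bc' = {A,B}
  T[0,2] 'cbc' = {S}

S ∈ T[0,2] ⇒ YES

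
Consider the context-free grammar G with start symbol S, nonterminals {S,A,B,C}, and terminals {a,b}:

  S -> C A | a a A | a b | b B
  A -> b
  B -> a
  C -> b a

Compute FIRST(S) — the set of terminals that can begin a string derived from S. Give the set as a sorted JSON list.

FIRST iteration:
round 1:
  A via A→b: +{b}
  B via B→a: +{a}
  C via C→b a: +{b}
  S via S→C A: +{b}
  S via S→a a A: +{a}
  S: {a,b}  A: {b}  B: {a}  C: {b}
round 2: (stable)
  S: {a,b}  A: {b}  B: {a}  C: {b}

FIRST(S) = ["a", "b"]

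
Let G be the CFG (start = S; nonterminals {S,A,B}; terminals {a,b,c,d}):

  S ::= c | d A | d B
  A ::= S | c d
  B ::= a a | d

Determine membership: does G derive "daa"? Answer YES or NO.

Convert to CNF:
  S -> T1 A | T1 B | c
  A -> T0 T1 | T1 A | T1 B | c
  B -> T2 T2 | d
  T0 -> c
  T1 -> d
  T2 -> a

Fill CYK table bottom-up:
  [0..0]={B,T1}  "d"  orig:{B}
  [1..1]={T2}  "a"  orig:{}
  [2..2]={T2}  "a"  orig:{}
  [0..1]=∅  "da"
  [1..2]={B}  "aa"
  [0..2]={A,S}  "daa"

S ∈ T[0,2] ⇒ YES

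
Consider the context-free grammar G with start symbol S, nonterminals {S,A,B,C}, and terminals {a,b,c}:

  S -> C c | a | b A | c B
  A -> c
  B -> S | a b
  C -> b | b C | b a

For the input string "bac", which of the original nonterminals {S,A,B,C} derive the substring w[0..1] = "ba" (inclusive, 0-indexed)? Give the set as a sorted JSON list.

Convert to CNF:
  S -> C T0 | T0 B | T2 A | a
  A -> c
  B -> C T0 | T0 B | T1 T2 | T2 A | a
  C -> T2 C | T2 T1 | b
  T0 -> c
  T1 -> a
  T2 -> b

CYK fill (cells [i..j] with 0 ≤ i ≤ j ≤ 1 only):
  cell(0,0) b: {C,T2}  orig:{C}
  cell(1,1) a: {B,S,T1}  orig:{B,S}
  cell(0,1) ba: {C}

Original NTs in T[0,1] deriving "ba": ["C"]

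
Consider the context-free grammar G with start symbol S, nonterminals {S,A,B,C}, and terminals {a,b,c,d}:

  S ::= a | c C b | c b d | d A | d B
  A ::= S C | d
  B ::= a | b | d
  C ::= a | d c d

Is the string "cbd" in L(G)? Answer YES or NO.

CNF form of G:
  S -> T0 A | T0 B | T1 X4 | T1 X5 | a
  A -> S C | d
  B -> a | b | d
  C -> T0 X3 | a
  T0 -> d
  T1 -> c
  T2 -> b
  X3 -> T1 T0
  X4 -> C T2
  X5 -> T2 T0

CYK table (by increasing span):
  cell(0,0) c: {T1}  orig:{}
  cell(1,1) b: {B,T2}  orig:{B}
  cell(2,2) d: {A,B,T0}  orig:{A,B}
  cell(0,1) cb: ∅
  cell(1,2) bd: {X5}  orig:{}
  cell(0,2) cbd: {S}

S ∈ T[0,2] ⇒ YES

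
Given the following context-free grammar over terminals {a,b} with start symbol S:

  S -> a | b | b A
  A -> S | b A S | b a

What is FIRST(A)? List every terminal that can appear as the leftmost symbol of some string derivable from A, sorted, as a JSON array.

FIRST sets, iterate to fixpoint:
[1]
  A via A→b A S: +{b}
  S via S→a: +{a}
  S via S→b: +{b}
  FIRST(S)={a,b}  FIRST(A)={b}
[2]
  A via A→S: +{a}
  FIRST(S)={a,b}  FIRST(A)={a,b}
[3] — fixpoint
  FIRST(S)={a,b}  FIRST(A)={a,b}

FIRST(A) = ["a", "b"]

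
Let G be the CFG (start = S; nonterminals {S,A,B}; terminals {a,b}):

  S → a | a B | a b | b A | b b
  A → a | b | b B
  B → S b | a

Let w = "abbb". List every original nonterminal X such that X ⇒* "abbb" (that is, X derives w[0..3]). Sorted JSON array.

Convert to CNF:
  S -> T0 A | T0 T0 | T1 B | T1 T0 | a
  A -> T0 B | a | b
  B -> S T0 | a
  T0 -> b
  T1 -> a

CYK fill, restricted to cells inside w[0..3]:
  T[0,0] 'a' = {A,B,S,T1}  orig:{A,B,S}
  T[1,1] 'b' = {A,T0}  orig:{A}
  T[2,2] 'b' = {A,T0}  orig:{A}
  T[3,3] 'b' = {A,T0}  orig:{A}
  T[0,1] 'ab' = {B,S}
  T[1,2] 'bb' = {S}
  T[2,3] 'bb' = {S}
  T[0,2] 'abb' = {B}
  T[1,3] 'bbb' = {B}
  T[0,3] 'abbb' = {S}

Original NTs in T[0,3] deriving "abbb": ["S"]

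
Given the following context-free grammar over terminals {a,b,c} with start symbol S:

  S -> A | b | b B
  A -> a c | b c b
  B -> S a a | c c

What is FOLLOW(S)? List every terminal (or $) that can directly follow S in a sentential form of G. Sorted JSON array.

Compute FIRST by fixpoint:
[1]
  A via A→a c: +{a}
  A via A→b c b: +{b}
  B via B→c c: +{c}
  S via S→A: +{a,b}
  FIRST[S]={a,b}  FIRST[A]={a,b}  FIRST[B]={c}
[2]
  B via B→S a a: +{a,b}
  FIRST[S]={a,b}  FIRST[A]={a,b}  FIRST[B]={a,b,c}
[3] (no change)
  FIRST[S]={a,b}  FIRST[A]={a,b}  FIRST[B]={a,b,c}

Compute FOLLOW by fixpoint:
seed FOLLOW(S) with $
pass 1:
  B→S a a: FOLLOW(S) ⊇ FIRST(a) = {a}; new: +{a}
  S→A: FOLLOW(A) ⊇ FOLLOW(S) ⊇ {$,a}; new: +{$,a}
  S→b B: FOLLOW(B) ⊇ FOLLOW(S) ⊇ {$,a}; new: +{$,a}
  S: {$,a}  A: {$,a}  B: {$,a}
pass 2: — fixpoint
  S: {$,a}  A: {$,a}  B: {$,a}

FOLLOW(S) = ["$", "a"]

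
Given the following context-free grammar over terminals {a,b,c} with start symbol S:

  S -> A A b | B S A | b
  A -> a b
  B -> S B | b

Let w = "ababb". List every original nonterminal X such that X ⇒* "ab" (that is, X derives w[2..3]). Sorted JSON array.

CNF form of G:
  S -> A X2 | B X3 | b
  A -> T0 T1
  B -> S B | b
  T0 -> a
  T1 -> b
  X2 -> A T1
  X3 -> S A

CYK table (by increasing span) — only the sub-triangle for w[2..3]:
  T[2,2] 'a' = {T0}  orig:{}
  T[3,3] 'b' = {B,S,T1}  orig:{B,S}
  T[2,3] 'ab' = {A}

Original NTs in T[2,3] deriving "ab": ["A"]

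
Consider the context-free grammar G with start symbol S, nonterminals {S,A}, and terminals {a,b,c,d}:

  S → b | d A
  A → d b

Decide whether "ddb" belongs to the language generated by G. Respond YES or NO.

Convert to CNF:
  S -> T0 A | b
  A -> T0 T1
  T0 -> d
  T1 -> b

CYK table (by increasing span):
  [0..0]={T0}  "d"  orig:{}
  [1..1]={T0}  "d"  orig:{}
  [2..2]={S,T1}  "b"  orig:{S}
  [0..1]=∅  "dd"
  [1..2]={A}  "db"
  [0..2]={S}  "ddb"

S ∈ T[0,2] ⇒ YES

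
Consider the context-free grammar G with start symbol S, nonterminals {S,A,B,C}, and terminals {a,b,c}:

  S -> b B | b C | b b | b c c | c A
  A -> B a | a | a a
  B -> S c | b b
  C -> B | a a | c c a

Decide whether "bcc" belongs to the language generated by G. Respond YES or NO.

Convert to CNF:
  S -> T1 A | T2 B | T2 C | T2 T2 | T2 X4
  A -> B T0 | T0 T0 | a
  B -> S T1 | T2 T2
  C -> S T1 | T0 T0 | T1 X3 | T2 T2
  T0 -> a
  T1 -> c
  T2 -> b
  X3 -> T1 T0
  X4 -> T1 T1

Fill CYK table bottom-up:
  [0..0]={T2}  "b"  orig:{}
  [1..1]={T1}  "c"  orig:{}
  [2..2]={T1}  "c"  orig:{}
  [0..1]=∅  "bc"
  [1..2]={X4}  "cc"  orig:{}
  [0..2]={S}  "bcc"

S ∈ T[0,2] ⇒ YES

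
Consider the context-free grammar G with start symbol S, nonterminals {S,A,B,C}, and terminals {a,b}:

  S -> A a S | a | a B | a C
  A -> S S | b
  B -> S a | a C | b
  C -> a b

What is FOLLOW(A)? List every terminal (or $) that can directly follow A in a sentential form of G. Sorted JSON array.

FIRST iteration:
iter 1:
  A via A→b: +{b}
  B via B→a C: +{a}
  B via B→b: +{b}
  C via C→a b: +{a}
  S via S→A a S: +{b}
  S via S→a: +{a}
  FIRST[S]={a,b}  FIRST[A]={b}  FIRST[B]={a,b}  FIRST[C]={a}
iter 2:
  A via A→S S: +{a}
  FIRST[S]={a,b}  FIRST[A]={a,b}  FIRST[B]={a,b}  FIRST[C]={a}
iter 3: (no change)
  FIRST[S]={a,b}  FIRST[A]={a,b}  FIRST[B]={a,b}  FIRST[C]={a}

FOLLOW iteration:
initialize: $ ∈ FOLLOW(S)
[1]
  A→S S: FOLLOW(S) ⊇ FIRST(S) = {a,b}; new: +{a,b}
  S→A a S: FOLLOW(A) ⊇ FIRST(a) = {a}; new: +{a}
  S→a B: FOLLOW(B) ⊇ FOLLOW(S) ⊇ {$,a,b}; new: +{$,a,b}
  S→a C: FOLLOW(C) ⊇ FOLLOW(S) ⊇ {$,a,b}; new: +{$,a,b}
  S: {$,a,b}  A: {a}  B: {$,a,b}  C: {$,a,b}
[2] done
  S: {$,a,b}  A: {a}  B: {$,a,b}  C: {$,a,b}

FOLLOW(A) = ["a"]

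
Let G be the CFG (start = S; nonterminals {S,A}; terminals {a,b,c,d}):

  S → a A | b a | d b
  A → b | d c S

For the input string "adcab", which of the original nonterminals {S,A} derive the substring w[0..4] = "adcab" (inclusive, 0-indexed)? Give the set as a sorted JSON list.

CNF form of G:
  S -> T0 T3 | T2 A | T3 T2
  A -> T0 X4 | b
  T0 -> d
  T1 -> c
  T2 -> a
  T3 -> b
  X4 -> T1 S

CYK table (by increasing span) — only the sub-triangle for w[0..4]:
  [0..0]={T2}  "a"  orig:{}
  [1..1]={T0}  "d"  orig:{}
  [2..2]={T1}  "c"  orig:{}
  [3..3]={T2}  "a"  orig:{}
  [4..4]={A,T3}  "b"  orig:{A}
  [0..1]=∅  "ad"
  [1..2]=∅  "dc"
  [2..3]=∅  "ca"
  [3..4]={S}  "ab"
  [0..2]=∅  "adc"
  [1..3]=∅  "dca"
  [2..4]={X4}  "cab"  orig:{}
  [0..3]=∅  "adca"
  [1..4]={A}  "dcab"
  [0..4]={S}  "adcab"

Original NTs in T[0,4] deriving "adcab": ["S"]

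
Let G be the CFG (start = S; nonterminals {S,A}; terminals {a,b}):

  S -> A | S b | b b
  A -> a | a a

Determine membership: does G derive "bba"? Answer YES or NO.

CNF form of G:
  S -> S T1 | T0 T0 | T1 T1 | a
  A -> T0 T0 | a
  T0 -> a
  T1 -> b

CYK table (by increasing span):
  [0..0]={T1}  "b"  orig:{}
  [1..1]={T1}  "b"  orig:{}
  [2..2]={A,S,T0}  "a"  orig:{A,S}
  [0..1]={S}  "bb"
  [1..2]=∅  "ba"
  [0..2]=∅  "bba"

S ∉ T[0,2] ⇒ NO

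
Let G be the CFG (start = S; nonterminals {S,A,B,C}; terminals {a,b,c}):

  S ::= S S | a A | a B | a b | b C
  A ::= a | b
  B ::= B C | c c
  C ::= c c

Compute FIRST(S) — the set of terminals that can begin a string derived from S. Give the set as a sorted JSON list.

FIRST iteration:
[1]
  A via A→a: +{a}
  A via A→b: +{b}
  B via B→c c: +{c}
  C via C→c c: +{c}
  S via S→a A: +{a}
  S via S→b C: +{b}
  FIRST[S]={a,b}  FIRST[A]={a,b}  FIRST[B]={c}  FIRST[C]={c}
[2] (no change)
  FIRST[S]={a,b}  FIRST[A]={a,b}  FIRST[B]={c}  FIRST[C]={c}

FIRST(S) = ["a", "b"]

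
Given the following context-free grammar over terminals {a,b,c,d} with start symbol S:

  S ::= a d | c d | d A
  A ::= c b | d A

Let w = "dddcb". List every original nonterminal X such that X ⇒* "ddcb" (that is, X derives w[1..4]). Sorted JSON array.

CNF form of G:
  S -> T0 T2 | T2 A | T3 T2
  A -> T0 T1 | T2 A
  T0 -> c
  T1 -> b
  T2 -> d
  T3 -> a

Fill CYK table bottom-up, restricted to cells inside w[1..4]:
  [1..1]={T2}  "d"  orig:{}
  [2..2]={T2}  "d"  orig:{}
  [3..3]={T0}  "c"  orig:{}
  [4..4]={T1}  "b"  orig:{}
  [1..2]=∅  "dd"
  [2..3]=∅  "dc"
  [3..4]={A}  "cb"
  [1..3]=∅  "ddc"
  [2..4]={A,S}  "dcb"
  [1..4]={A,S}  "ddcb"

Original NTs in T[1,4] deriving "ddcb": ["A", "S"]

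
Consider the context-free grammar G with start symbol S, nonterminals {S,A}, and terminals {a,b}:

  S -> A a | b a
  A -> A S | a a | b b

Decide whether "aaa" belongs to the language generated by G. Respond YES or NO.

CNF form of G:
  S -> A T0 | T1 T0
  A -> A S | T0 T0 | T1 T1
  T0 -> a
  T1 -> b

Fill CYK table bottom-up:
  [0..0]={T0}  "a"  orig:{}
  [1..1]={T0}  "a"  orig:{}
  [2..2]={T0}  "a"  orig:{}
  [0..1]={A}  "aa"
  [1..2]={A}  "aa"
  [0..2]={S}  "aaa"

S ∈ T[0,2] ⇒ YES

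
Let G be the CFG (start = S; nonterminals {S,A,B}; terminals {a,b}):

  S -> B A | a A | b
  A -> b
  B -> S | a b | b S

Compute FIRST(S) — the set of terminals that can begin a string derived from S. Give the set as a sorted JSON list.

Compute FIRST by fixpoint:
[1]
  A via A→b: +{b}
  B via B→a b: +{a}
  B via B→b S: +{b}
  S via S→B A: +{a,b}
  FIRST(S)={a,b}  FIRST(A)={b}  FIRST(B)={a,b}
[2] (no change)
  FIRST(S)={a,b}  FIRST(A)={b}  FIRST(B)={a,b}

FIRST(S) = ["a", "b"]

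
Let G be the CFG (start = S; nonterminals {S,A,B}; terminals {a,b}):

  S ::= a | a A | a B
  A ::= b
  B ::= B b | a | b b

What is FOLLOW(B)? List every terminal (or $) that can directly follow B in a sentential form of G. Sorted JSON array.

FIRST sets, iterate to fixpoint:
[1]
  A via A→b: +{b}
  B via B→a: +{a}
  B via B→b b: +{b}
  S via S→a: +{a}
  FIRST(S)={a}  FIRST(A)={b}  FIRST(B)={a,b}
[2] — fixpoint
  FIRST(S)={a}  FIRST(A)={b}  FIRST(B)={a,b}

FOLLOW sets:
FOLLOW(S) := {$}
pass 1:
  B→B b: FOLLOW(B) ⊇ FIRST(b) = {b}; new: +{b}
  S→a A: FOLLOW(A) ⊇ FOLLOW(S) ⊇ {$}; new: +{$}
  S→a B: FOLLOW(B) ⊇ FOLLOW(S) ⊇ {$}; new: +{$}
  FOLLOW(S)={$}  FOLLOW(A)={$}  FOLLOW(B)={$,b}
pass 2: (no change)
  FOLLOW(S)={$}  FOLLOW(A)={$}  FOLLOW(B)={$,b}

FOLLOW(B) = ["$", "b"]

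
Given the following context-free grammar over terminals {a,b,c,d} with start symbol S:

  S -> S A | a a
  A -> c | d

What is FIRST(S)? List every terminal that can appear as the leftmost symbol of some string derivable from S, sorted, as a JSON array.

FIRST sets, iterate to fixpoint:
[1]
  A via A→c: +{c}
  A via A→d: +{d}
  S via S→a a: +{a}
  FIRST[S]={a}  FIRST[A]={c,d}
[2] done
  FIRST[S]={a}  FIRST[A]={c,d}

FIRST(S) = ["a"]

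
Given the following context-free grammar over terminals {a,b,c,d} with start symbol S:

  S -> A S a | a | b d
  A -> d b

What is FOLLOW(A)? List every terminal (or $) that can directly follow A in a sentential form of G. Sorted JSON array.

FIRST iteration:
[1]
  A via A→d b: +{d}
  S via S→A S a: +{d}
  S via S→a: +{a}
  S via S→b d: +{b}
  FIRST(S)={a,b,d}  FIRST(A)={d}
[2] done
  FIRST(S)={a,b,d}  FIRST(A)={d}

FOLLOW iteration:
initialize: $ ∈ FOLLOW(S)
iter 1:
  S→A S a: FOLLOW(A) ⊇ FIRST(S) = {a,b,d}; new: +{a,b,d}
  S→A S a: FOLLOW(S) ⊇ FIRST(a) = {a}; new: +{a}
  S: {$,a}  A: {a,b,d}
iter 2: (no change)
  S: {$,a}  A: {a,b,d}

FOLLOW(A) = ["a", "b", "d"]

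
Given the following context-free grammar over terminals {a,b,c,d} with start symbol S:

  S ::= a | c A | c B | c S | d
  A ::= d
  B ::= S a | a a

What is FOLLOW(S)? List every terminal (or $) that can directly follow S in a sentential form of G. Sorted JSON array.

FIRST sets, iterate to fixpoint:
round 1:
  A via A→d: +{d}
  B via B→a a: +{a}
  S via S→a: +{a}
  S via S→c A: +{c}
  S via S→d: +{d}
  S: {a,c,d}  A: {d}  B: {a}
round 2:
  B via B→S a: +{c,d}
  S: {a,c,d}  A: {d}  B: {a,c,d}
round 3: (no change)
  S: {a,c,d}  A: {d}  B: {a,c,d}

FOLLOW sets:
seed FOLLOW(S) with $
[1]
  B→S a: FOLLOW(S) ⊇ FIRST(a) = {a}; new: +{a}
  S→c A: FOLLOW(A) ⊇ FOLLOW(S) ⊇ {$,a}; new: +{$,a}
  S→c B: FOLLOW(B) ⊇ FOLLOW(S) ⊇ {$,a}; new: +{$,a}
  FOLLOW(S)={$,a}  FOLLOW(A)={$,a}  FOLLOW(B)={$,a}
[2] — fixpoint
  FOLLOW(S)={$,a}  FOLLOW(A)={$,a}  FOLLOW(B)={$,a}

FOLLOW(S) = ["$", "a"]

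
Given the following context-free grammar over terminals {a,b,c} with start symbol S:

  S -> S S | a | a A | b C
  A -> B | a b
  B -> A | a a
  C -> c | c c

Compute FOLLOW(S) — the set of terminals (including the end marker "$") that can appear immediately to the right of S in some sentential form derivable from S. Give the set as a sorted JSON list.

Compute FIRST by fixpoint:
round 1:
  A via A→a b: +{a}
  B via B→A: +{a}
  C via C→c: +{c}
  S via S→a: +{a}
  S via S→b C: +{b}
  S: {a,b}  A: {a}  B: {a}  C: {c}
round 2: (stable)
  S: {a,b}  A: {a}  B: {a}  C: {c}

FOLLOW iteration:
initialize: $ ∈ FOLLOW(S)
pass 1:
  S→S S: FOLLOW(S) ⊇ FIRST(S) = {a,b}; new: +{a,b}
  S→a A: FOLLOW(A) ⊇ FOLLOW(S) ⊇ {$,a,b}; new: +{$,a,b}
  S→b C: FOLLOW(C) ⊇ FOLLOW(S) ⊇ {$,a,b}; new: +{$,a,b}
  FOLLOW[S]={$,a,b}  FOLLOW[A]={$,a,b}  FOLLOW[B]={}  FOLLOW[C]={$,a,b}
pass 2:
  A→B: FOLLOW(B) ⊇ FOLLOW(A) ⊇ {$,a,b}; new: +{$,a,b}
  FOLLOW[S]={$,a,b}  FOLLOW[A]={$,a,b}  FOLLOW[B]={$,a,b}  FOLLOW[C]={$,a,b}
pass 3: — fixpoint
  FOLLOW[S]={$,a,b}  FOLLOW[A]={$,a,b}  FOLLOW[B]={$,a,b}  FOLLOW[C]={$,a,b}

FOLLOW(S) = ["$", "a", "b"]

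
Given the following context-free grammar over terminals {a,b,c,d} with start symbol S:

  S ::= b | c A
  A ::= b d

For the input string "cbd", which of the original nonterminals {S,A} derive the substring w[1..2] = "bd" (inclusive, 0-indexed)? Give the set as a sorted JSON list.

Convert to CNF:
  S -> T2 A | b
  A -> T0 T1
  T0 -> b
  T1 -> d
  T2 -> c

Fill CYK table bottom-up (cells [i..j] with 1 ≤ i ≤ j ≤ 2 only):
  T[1,1] 'b' = {S,T0}  orig:{S}
  T[2,2] 'd' = {T1}  orig:{}
  T[1,2] 'bd' = {A}

Original NTs in T[1,2] deriving "bd": ["A"]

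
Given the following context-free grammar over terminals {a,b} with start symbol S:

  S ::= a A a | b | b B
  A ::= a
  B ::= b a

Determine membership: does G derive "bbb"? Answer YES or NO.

CNF form of G:
  S -> T0 B | T1 X2 | b
  A -> a
  B -> T0 T1
  T0 -> b
  T1 -> a
  X2 -> A T1

CYK fill:
  cell(0,0) b: {S,T0}  orig:{S}
  cell(1,1) b: {S,T0}  orig:{S}
  cell(2,2) b: {S,T0}  orig:{S}
  cell(0,1) bb: ∅
  cell(1,2) bb: ∅
  cell(0,2) bbb: ∅

S ∉ T[0,2] ⇒ NO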